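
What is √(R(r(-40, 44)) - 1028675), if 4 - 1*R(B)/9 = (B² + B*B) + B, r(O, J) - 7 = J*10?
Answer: 2*I*√1157306 ≈ 2151.6*I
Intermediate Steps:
r(O, J) = 7 + 10*J (r(O, J) = 7 + J*10 = 7 + 10*J)
R(B) = 36 - 18*B² - 9*B (R(B) = 36 - 9*((B² + B*B) + B) = 36 - 9*((B² + B²) + B) = 36 - 9*(2*B² + B) = 36 - 9*(B + 2*B²) = 36 + (-18*B² - 9*B) = 36 - 18*B² - 9*B)
√(R(r(-40, 44)) - 1028675) = √((36 - 18*(7 + 10*44)² - 9*(7 + 10*44)) - 1028675) = √((36 - 18*(7 + 440)² - 9*(7 + 440)) - 1028675) = √((36 - 18*447² - 9*447) - 1028675) = √((36 - 18*199809 - 4023) - 1028675) = √((36 - 3596562 - 4023) - 1028675) = √(-3600549 - 1028675) = √(-4629224) = 2*I*√1157306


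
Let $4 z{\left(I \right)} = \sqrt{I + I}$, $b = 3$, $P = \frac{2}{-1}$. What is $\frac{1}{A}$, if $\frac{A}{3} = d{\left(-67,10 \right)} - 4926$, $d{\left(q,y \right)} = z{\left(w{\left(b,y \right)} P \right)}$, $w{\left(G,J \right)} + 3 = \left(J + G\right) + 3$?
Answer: $- \frac{6568}{97061917} - \frac{2 i \sqrt{13}}{291185751} \approx -6.7668 \cdot 10^{-5} - 2.4765 \cdot 10^{-8} i$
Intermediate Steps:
$P = -2$ ($P = 2 \left(-1\right) = -2$)
$w{\left(G,J \right)} = G + J$ ($w{\left(G,J \right)} = -3 + \left(\left(J + G\right) + 3\right) = -3 + \left(\left(G + J\right) + 3\right) = -3 + \left(3 + G + J\right) = G + J$)
$z{\left(I \right)} = \frac{\sqrt{2} \sqrt{I}}{4}$ ($z{\left(I \right)} = \frac{\sqrt{I + I}}{4} = \frac{\sqrt{2 I}}{4} = \frac{\sqrt{2} \sqrt{I}}{4}$)
$d{\left(q,y \right)} = \frac{\sqrt{2} \sqrt{-6 - 2 y}}{4}$ ($d{\left(q,y \right)} = \frac{\sqrt{2} \sqrt{\left(3 + y\right) \left(-2\right)}}{4} = \frac{\sqrt{2} \sqrt{-6 - 2 y}}{4}$)
$A = -14778 + \frac{3 i \sqrt{13}}{2}$ ($A = 3 \left(\frac{\sqrt{-3 - 10}}{2} - 4926\right) = 3 \left(\frac{\sqrt{-13}}{2} - 4926\right) = 3 \left(\frac{i \sqrt{13}}{2} - 4926\right) = 3 \left(-4926 + \frac{i \sqrt{13}}{2}\right) = -14778 + \frac{3 i \sqrt{13}}{2} \approx -14778.0 + 5.4083 i$)
$\frac{1}{A} = \frac{1}{-14778 + \frac{3 i \sqrt{13}}{2}}$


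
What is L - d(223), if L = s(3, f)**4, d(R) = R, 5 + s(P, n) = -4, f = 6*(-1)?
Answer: 6338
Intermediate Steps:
f = -6
s(P, n) = -9 (s(P, n) = -5 - 4 = -9)
L = 6561 (L = (-9)**4 = 6561)
L - d(223) = 6561 - 1*223 = 6561 - 223 = 6338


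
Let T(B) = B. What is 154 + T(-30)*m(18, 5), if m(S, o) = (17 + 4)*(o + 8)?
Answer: -8036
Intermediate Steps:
m(S, o) = 168 + 21*o (m(S, o) = 21*(8 + o) = 168 + 21*o)
154 + T(-30)*m(18, 5) = 154 - 30*(168 + 21*5) = 154 - 30*(168 + 105) = 154 - 30*273 = 154 - 8190 = -8036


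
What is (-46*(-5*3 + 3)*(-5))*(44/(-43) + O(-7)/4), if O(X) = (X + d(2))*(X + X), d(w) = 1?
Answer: -2370840/43 ≈ -55136.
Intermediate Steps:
O(X) = 2*X*(1 + X) (O(X) = (X + 1)*(X + X) = (1 + X)*(2*X) = 2*X*(1 + X))
(-46*(-5*3 + 3)*(-5))*(44/(-43) + O(-7)/4) = (-46*(-5*3 + 3)*(-5))*(44/(-43) + (2*(-7)*(1 - 7))/4) = (-46*(-15 + 3)*(-5))*(44*(-1/43) + (2*(-7)*(-6))*(¼)) = (-46*(-12*(-5)))*(-44/43 + 84*(¼)) = (-46*60)*(-44/43 + 21) = -46*60*(859/43) = -2760*859/43 = -2370840/43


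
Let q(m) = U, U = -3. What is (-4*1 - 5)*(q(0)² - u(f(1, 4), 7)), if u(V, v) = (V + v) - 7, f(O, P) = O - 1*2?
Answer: -90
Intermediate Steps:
f(O, P) = -2 + O (f(O, P) = O - 2 = -2 + O)
q(m) = -3
u(V, v) = -7 + V + v
(-4*1 - 5)*(q(0)² - u(f(1, 4), 7)) = (-4*1 - 5)*((-3)² - (-7 + (-2 + 1) + 7)) = (-4 - 5)*(9 - (-7 - 1 + 7)) = -9*(9 - 1*(-1)) = -9*(9 + 1) = -9*10 = -90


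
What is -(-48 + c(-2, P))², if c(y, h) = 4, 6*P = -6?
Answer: -1936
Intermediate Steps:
P = -1 (P = (⅙)*(-6) = -1)
-(-48 + c(-2, P))² = -(-48 + 4)² = -1*(-44)² = -1*1936 = -1936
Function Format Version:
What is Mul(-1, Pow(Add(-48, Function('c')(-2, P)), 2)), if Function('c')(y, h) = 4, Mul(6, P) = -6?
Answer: -1936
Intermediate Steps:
P = -1 (P = Mul(Rational(1, 6), -6) = -1)
Mul(-1, Pow(Add(-48, Function('c')(-2, P)), 2)) = Mul(-1, Pow(Add(-48, 4), 2)) = Mul(-1, Pow(-44, 2)) = Mul(-1, 1936) = -1936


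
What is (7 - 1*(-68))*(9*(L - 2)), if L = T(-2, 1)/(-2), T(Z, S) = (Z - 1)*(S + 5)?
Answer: 4725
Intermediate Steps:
T(Z, S) = (-1 + Z)*(5 + S)
L = 9 (L = (-5 - 1*1 + 5*(-2) + 1*(-2))/(-2) = (-5 - 1 - 10 - 2)*(-1/2) = -18*(-1/2) = 9)
(7 - 1*(-68))*(9*(L - 2)) = (7 - 1*(-68))*(9*(9 - 2)) = (7 + 68)*(9*7) = 75*63 = 4725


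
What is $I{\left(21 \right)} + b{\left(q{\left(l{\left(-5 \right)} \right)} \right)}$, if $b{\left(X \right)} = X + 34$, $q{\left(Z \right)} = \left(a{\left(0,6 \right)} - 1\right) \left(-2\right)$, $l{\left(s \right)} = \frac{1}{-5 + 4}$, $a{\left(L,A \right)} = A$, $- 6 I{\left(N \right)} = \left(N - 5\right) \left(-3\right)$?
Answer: $32$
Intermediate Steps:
$I{\left(N \right)} = - \frac{5}{2} + \frac{N}{2}$ ($I{\left(N \right)} = - \frac{\left(N - 5\right) \left(-3\right)}{6} = - \frac{\left(-5 + N\right) \left(-3\right)}{6} = - \frac{15 - 3 N}{6} = - \frac{5}{2} + \frac{N}{2}$)
$l{\left(s \right)} = -1$ ($l{\left(s \right)} = \frac{1}{-1} = -1$)
$q{\left(Z \right)} = -10$ ($q{\left(Z \right)} = \left(6 - 1\right) \left(-2\right) = 5 \left(-2\right) = -10$)
$b{\left(X \right)} = 34 + X$
$I{\left(21 \right)} + b{\left(q{\left(l{\left(-5 \right)} \right)} \right)} = \left(- \frac{5}{2} + \frac{1}{2} \cdot 21\right) + \left(34 - 10\right) = \left(- \frac{5}{2} + \frac{21}{2}\right) + 24 = 8 + 24 = 32$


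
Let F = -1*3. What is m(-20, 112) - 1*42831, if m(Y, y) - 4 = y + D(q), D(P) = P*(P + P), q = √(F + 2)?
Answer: -42717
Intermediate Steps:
F = -3
q = I (q = √(-3 + 2) = √(-1) = I ≈ 1.0*I)
D(P) = 2*P² (D(P) = P*(2*P) = 2*P²)
m(Y, y) = 2 + y (m(Y, y) = 4 + (y + 2*I²) = 4 + (y + 2*(-1)) = 4 + (y - 2) = 4 + (-2 + y) = 2 + y)
m(-20, 112) - 1*42831 = (2 + 112) - 1*42831 = 114 - 42831 = -42717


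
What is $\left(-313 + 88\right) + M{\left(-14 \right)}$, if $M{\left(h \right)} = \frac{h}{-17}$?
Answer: $- \frac{3811}{17} \approx -224.18$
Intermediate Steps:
$M{\left(h \right)} = - \frac{h}{17}$ ($M{\left(h \right)} = h \left(- \frac{1}{17}\right) = - \frac{h}{17}$)
$\left(-313 + 88\right) + M{\left(-14 \right)} = \left(-313 + 88\right) - - \frac{14}{17} = -225 + \frac{14}{17} = - \frac{3811}{17}$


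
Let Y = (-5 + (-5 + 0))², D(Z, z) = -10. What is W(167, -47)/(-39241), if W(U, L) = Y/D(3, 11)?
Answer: 10/39241 ≈ 0.00025484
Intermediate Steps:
Y = 100 (Y = (-5 - 5)² = (-10)² = 100)
W(U, L) = -10 (W(U, L) = 100/(-10) = 100*(-⅒) = -10)
W(167, -47)/(-39241) = -10/(-39241) = -10*(-1/39241) = 10/39241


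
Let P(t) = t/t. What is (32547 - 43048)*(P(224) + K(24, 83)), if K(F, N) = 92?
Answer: -976593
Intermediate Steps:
P(t) = 1
(32547 - 43048)*(P(224) + K(24, 83)) = (32547 - 43048)*(1 + 92) = -10501*93 = -976593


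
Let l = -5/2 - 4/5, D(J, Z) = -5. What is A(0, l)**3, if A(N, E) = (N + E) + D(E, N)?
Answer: -571787/1000 ≈ -571.79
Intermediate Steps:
l = -33/10 (l = -5*1/2 - 4*1/5 = -5/2 - 4/5 = -33/10 ≈ -3.3000)
A(N, E) = -5 + E + N (A(N, E) = (N + E) - 5 = (E + N) - 5 = -5 + E + N)
A(0, l)**3 = (-5 - 33/10 + 0)**3 = (-83/10)**3 = -571787/1000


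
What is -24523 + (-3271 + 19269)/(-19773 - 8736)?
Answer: -699142205/28509 ≈ -24524.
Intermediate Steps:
-24523 + (-3271 + 19269)/(-19773 - 8736) = -24523 + 15998/(-28509) = -24523 + 15998*(-1/28509) = -24523 - 15998/28509 = -699142205/28509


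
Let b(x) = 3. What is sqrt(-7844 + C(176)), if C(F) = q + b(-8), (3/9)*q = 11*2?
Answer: 5*I*sqrt(311) ≈ 88.176*I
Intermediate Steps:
q = 66 (q = 3*(11*2) = 3*22 = 66)
C(F) = 69 (C(F) = 66 + 3 = 69)
sqrt(-7844 + C(176)) = sqrt(-7844 + 69) = sqrt(-7775) = 5*I*sqrt(311)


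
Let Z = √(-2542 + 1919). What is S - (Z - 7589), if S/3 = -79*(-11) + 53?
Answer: 10355 - I*√623 ≈ 10355.0 - 24.96*I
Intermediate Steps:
Z = I*√623 (Z = √(-623) = I*√623 ≈ 24.96*I)
S = 2766 (S = 3*(-79*(-11) + 53) = 3*(869 + 53) = 3*922 = 2766)
S - (Z - 7589) = 2766 - (I*√623 - 7589) = 2766 - (-7589 + I*√623) = 2766 + (7589 - I*√623) = 10355 - I*√623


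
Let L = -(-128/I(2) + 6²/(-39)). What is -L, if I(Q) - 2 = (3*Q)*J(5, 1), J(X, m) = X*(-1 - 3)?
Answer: 124/767 ≈ 0.16167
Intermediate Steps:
J(X, m) = -4*X (J(X, m) = X*(-4) = -4*X)
I(Q) = 2 - 60*Q (I(Q) = 2 + (3*Q)*(-4*5) = 2 + (3*Q)*(-20) = 2 - 60*Q)
L = -124/767 (L = -(-128/(2 - 60*2) + 6²/(-39)) = -(-128/(2 - 120) + 36*(-1/39)) = -(-128/(-118) - 12/13) = -(-128*(-1/118) - 12/13) = -(64/59 - 12/13) = -1*124/767 = -124/767 ≈ -0.16167)
-L = -1*(-124/767) = 124/767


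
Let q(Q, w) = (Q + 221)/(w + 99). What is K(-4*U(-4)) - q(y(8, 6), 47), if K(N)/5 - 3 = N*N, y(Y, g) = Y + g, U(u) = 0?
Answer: 1955/146 ≈ 13.390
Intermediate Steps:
q(Q, w) = (221 + Q)/(99 + w)
K(N) = 15 + 5*N**2 (K(N) = 15 + 5*(N*N) = 15 + 5*N**2)
K(-4*U(-4)) - q(y(8, 6), 47) = (15 + 5*(-4*0)**2) - (221 + (8 + 6))/(99 + 47) = (15 + 5*0**2) - (221 + 14)/146 = (15 + 5*0) - 235/146 = (15 + 0) - 1*235/146 = 15 - 235/146 = 1955/146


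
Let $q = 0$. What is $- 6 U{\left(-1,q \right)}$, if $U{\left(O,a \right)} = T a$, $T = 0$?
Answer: $0$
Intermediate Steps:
$U{\left(O,a \right)} = 0$ ($U{\left(O,a \right)} = 0 a = 0$)
$- 6 U{\left(-1,q \right)} = \left(-6\right) 0 = 0$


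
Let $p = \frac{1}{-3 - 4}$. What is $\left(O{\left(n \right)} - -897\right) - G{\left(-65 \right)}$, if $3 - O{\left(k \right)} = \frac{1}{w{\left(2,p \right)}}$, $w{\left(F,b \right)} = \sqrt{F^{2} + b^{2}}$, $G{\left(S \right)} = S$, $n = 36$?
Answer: $965 - \frac{7 \sqrt{197}}{197} \approx 964.5$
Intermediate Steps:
$p = - \frac{1}{7}$ ($p = \frac{1}{-7} = - \frac{1}{7} \approx -0.14286$)
$O{\left(k \right)} = 3 - \frac{7 \sqrt{197}}{197}$ ($O{\left(k \right)} = 3 - \frac{1}{\sqrt{2^{2} + \left(- \frac{1}{7}\right)^{2}}} = 3 - \frac{1}{\sqrt{4 + \frac{1}{49}}} = 3 - \frac{1}{\sqrt{\frac{197}{49}}} = 3 - \frac{1}{\frac{1}{7} \sqrt{197}} = 3 - \frac{7 \sqrt{197}}{197}$)
$\left(O{\left(n \right)} - -897\right) - G{\left(-65 \right)} = \left(\left(3 - \frac{7 \sqrt{197}}{197}\right) - -897\right) - -65 = \left(\left(3 - \frac{7 \sqrt{197}}{197}\right) + 897\right) + 65 = \left(900 - \frac{7 \sqrt{197}}{197}\right) + 65 = 965 - \frac{7 \sqrt{197}}{197}$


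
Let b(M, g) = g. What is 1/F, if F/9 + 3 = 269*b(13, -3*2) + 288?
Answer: -1/11961 ≈ -8.3605e-5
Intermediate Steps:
F = -11961 (F = -27 + 9*(269*(-3*2) + 288) = -27 + 9*(269*(-6) + 288) = -27 + 9*(-1614 + 288) = -27 + 9*(-1326) = -27 - 11934 = -11961)
1/F = 1/(-11961) = -1/11961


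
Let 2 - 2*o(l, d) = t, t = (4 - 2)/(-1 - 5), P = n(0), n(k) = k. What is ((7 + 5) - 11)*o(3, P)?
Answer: 7/6 ≈ 1.1667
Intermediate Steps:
P = 0
t = -1/3 (t = 2/(-6) = 2*(-1/6) = -1/3 ≈ -0.33333)
o(l, d) = 7/6 (o(l, d) = 1 - 1/2*(-1/3) = 1 + 1/6 = 7/6)
((7 + 5) - 11)*o(3, P) = ((7 + 5) - 11)*(7/6) = (12 - 11)*(7/6) = 1*(7/6) = 7/6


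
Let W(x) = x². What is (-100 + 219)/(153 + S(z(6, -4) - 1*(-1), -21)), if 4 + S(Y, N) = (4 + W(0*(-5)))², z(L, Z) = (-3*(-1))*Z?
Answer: 119/165 ≈ 0.72121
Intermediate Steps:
z(L, Z) = 3*Z
S(Y, N) = 12 (S(Y, N) = -4 + (4 + (0*(-5))²)² = -4 + (4 + 0²)² = -4 + (4 + 0)² = -4 + 4² = -4 + 16 = 12)
(-100 + 219)/(153 + S(z(6, -4) - 1*(-1), -21)) = (-100 + 219)/(153 + 12) = 119/165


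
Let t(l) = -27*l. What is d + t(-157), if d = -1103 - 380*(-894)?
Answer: 342856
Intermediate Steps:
d = 338617 (d = -1103 + 339720 = 338617)
d + t(-157) = 338617 - 27*(-157) = 338617 + 4239 = 342856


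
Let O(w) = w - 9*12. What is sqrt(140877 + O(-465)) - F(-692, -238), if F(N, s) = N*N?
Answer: -478864 + 4*sqrt(8769) ≈ -4.7849e+5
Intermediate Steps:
F(N, s) = N**2
O(w) = -108 + w (O(w) = w - 108 = -108 + w)
sqrt(140877 + O(-465)) - F(-692, -238) = sqrt(140877 + (-108 - 465)) - 1*(-692)**2 = sqrt(140877 - 573) - 1*478864 = sqrt(140304) - 478864 = 4*sqrt(8769) - 478864 = -478864 + 4*sqrt(8769)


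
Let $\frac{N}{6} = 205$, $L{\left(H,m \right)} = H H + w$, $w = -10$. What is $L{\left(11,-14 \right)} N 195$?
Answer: $26623350$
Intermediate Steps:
$L{\left(H,m \right)} = -10 + H^{2}$ ($L{\left(H,m \right)} = H H - 10 = H^{2} - 10 = -10 + H^{2}$)
$N = 1230$ ($N = 6 \cdot 205 = 1230$)
$L{\left(11,-14 \right)} N 195 = \left(-10 + 11^{2}\right) 1230 \cdot 195 = \left(-10 + 121\right) 1230 \cdot 195 = 111 \cdot 1230 \cdot 195 = 136530 \cdot 195 = 26623350$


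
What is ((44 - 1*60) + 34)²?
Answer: 324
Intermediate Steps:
((44 - 1*60) + 34)² = ((44 - 60) + 34)² = (-16 + 34)² = 18² = 324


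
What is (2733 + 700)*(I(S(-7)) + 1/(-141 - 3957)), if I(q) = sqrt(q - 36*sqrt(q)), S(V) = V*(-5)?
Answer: -3433/4098 + 3433*sqrt(35 - 36*sqrt(35)) ≈ -0.83773 + 45799.0*I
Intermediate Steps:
S(V) = -5*V
(2733 + 700)*(I(S(-7)) + 1/(-141 - 3957)) = (2733 + 700)*(sqrt(-5*(-7) - 36*sqrt(35)) + 1/(-141 - 3957)) = 3433*(sqrt(35 - 36*sqrt(35)) + 1/(-4098)) = 3433*(sqrt(35 - 36*sqrt(35)) - 1/4098) = 3433*(-1/4098 + sqrt(35 - 36*sqrt(35))) = -3433/4098 + 3433*sqrt(35 - 36*sqrt(35))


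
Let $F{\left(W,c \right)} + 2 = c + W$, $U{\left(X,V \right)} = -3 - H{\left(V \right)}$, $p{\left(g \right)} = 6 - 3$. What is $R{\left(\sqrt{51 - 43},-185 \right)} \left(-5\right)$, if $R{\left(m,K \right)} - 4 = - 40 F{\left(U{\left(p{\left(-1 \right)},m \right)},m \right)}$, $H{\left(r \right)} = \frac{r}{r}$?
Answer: $-1220 + 400 \sqrt{2} \approx -654.31$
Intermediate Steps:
$p{\left(g \right)} = 3$ ($p{\left(g \right)} = 6 - 3 = 3$)
$H{\left(r \right)} = 1$
$U{\left(X,V \right)} = -4$ ($U{\left(X,V \right)} = -3 - 1 = -4$)
$F{\left(W,c \right)} = -2 + W + c$ ($F{\left(W,c \right)} = -2 + \left(c + W\right) = -2 + \left(W + c\right) = -2 + W + c$)
$R{\left(m,K \right)} = 244 - 40 m$ ($R{\left(m,K \right)} = 4 - 40 \left(-2 - 4 + m\right) = 4 - 40 \left(-6 + m\right) = 4 - \left(-240 + 40 m\right) = 244 - 40 m$)
$R{\left(\sqrt{51 - 43},-185 \right)} \left(-5\right) = \left(244 - 40 \sqrt{51 - 43}\right) \left(-5\right) = \left(244 - 40 \sqrt{8}\right) \left(-5\right) = \left(244 - 40 \cdot 2 \sqrt{2}\right) \left(-5\right) = \left(244 - 80 \sqrt{2}\right) \left(-5\right) = -1220 + 400 \sqrt{2}$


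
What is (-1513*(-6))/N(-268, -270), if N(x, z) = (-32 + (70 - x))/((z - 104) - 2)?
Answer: -33464/3 ≈ -11155.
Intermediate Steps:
N(x, z) = (38 - x)/(-106 + z) (N(x, z) = (38 - x)/((-104 + z) - 2) = (38 - x)/(-106 + z))
(-1513*(-6))/N(-268, -270) = (-1513*(-6))/(((38 - 1*(-268))/(-106 - 270))) = 9078/(((38 + 268)/(-376))) = 9078/((-1/376*306)) = 9078/(-153/188) = 9078*(-188/153) = -33464/3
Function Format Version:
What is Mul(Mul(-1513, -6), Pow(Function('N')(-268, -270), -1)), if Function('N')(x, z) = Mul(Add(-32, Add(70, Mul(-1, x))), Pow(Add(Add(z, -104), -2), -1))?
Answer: Rational(-33464, 3) ≈ -11155.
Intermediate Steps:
Function('N')(x, z) = Mul(Pow(Add(-106, z), -1), Add(38, Mul(-1, x))) (Function('N')(x, z) = Mul(Add(38, Mul(-1, x)), Pow(Add(Add(-104, z), -2), -1)) = Mul(Add(38, Mul(-1, x)), Pow(Add(-106, z), -1)) = Mul(Pow(Add(-106, z), -1), Add(38, Mul(-1, x))))
Mul(Mul(-1513, -6), Pow(Function('N')(-268, -270), -1)) = Mul(Mul(-1513, -6), Pow(Mul(Pow(Add(-106, -270), -1), Add(38, Mul(-1, -268))), -1)) = Mul(9078, Pow(Mul(Pow(-376, -1), Add(38, 268)), -1)) = Mul(9078, Pow(Mul(Rational(-1, 376), 306), -1)) = Mul(9078, Pow(Rational(-153, 188), -1)) = Mul(9078, Rational(-188, 153)) = Rational(-33464, 3)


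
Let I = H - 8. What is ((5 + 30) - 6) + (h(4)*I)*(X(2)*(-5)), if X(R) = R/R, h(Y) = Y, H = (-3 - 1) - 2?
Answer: 309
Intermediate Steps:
H = -6 (H = -4 - 2 = -6)
X(R) = 1
I = -14 (I = -6 - 8 = -14)
((5 + 30) - 6) + (h(4)*I)*(X(2)*(-5)) = ((5 + 30) - 6) + (4*(-14))*(1*(-5)) = (35 - 6) - 56*(-5) = 29 + 280 = 309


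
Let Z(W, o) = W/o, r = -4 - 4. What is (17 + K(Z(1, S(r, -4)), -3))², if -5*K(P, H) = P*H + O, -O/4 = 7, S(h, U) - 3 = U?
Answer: 484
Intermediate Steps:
r = -8
S(h, U) = 3 + U
O = -28 (O = -4*7 = -28)
K(P, H) = 28/5 - H*P/5 (K(P, H) = -(P*H - 28)/5 = -(H*P - 28)/5 = -(-28 + H*P)/5 = 28/5 - H*P/5)
(17 + K(Z(1, S(r, -4)), -3))² = (17 + (28/5 - ⅕*(-3)*1/(3 - 4)))² = (17 + (28/5 - ⅕*(-3)*1/(-1)))² = (17 + (28/5 - ⅕*(-3)*1*(-1)))² = (17 + (28/5 - ⅕*(-3)*(-1)))² = (17 + (28/5 - ⅗))² = (17 + 5)² = 22² = 484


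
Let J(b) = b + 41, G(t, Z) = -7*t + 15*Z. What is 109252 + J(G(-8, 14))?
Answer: 109559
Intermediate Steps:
J(b) = 41 + b
109252 + J(G(-8, 14)) = 109252 + (41 + (-7*(-8) + 15*14)) = 109252 + (41 + (56 + 210)) = 109252 + (41 + 266) = 109252 + 307 = 109559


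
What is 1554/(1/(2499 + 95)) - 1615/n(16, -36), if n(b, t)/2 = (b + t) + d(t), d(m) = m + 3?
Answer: 427295671/106 ≈ 4.0311e+6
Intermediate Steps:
d(m) = 3 + m
n(b, t) = 6 + 2*b + 4*t (n(b, t) = 2*((b + t) + (3 + t)) = 2*(3 + b + 2*t) = 6 + 2*b + 4*t)
1554/(1/(2499 + 95)) - 1615/n(16, -36) = 1554/(1/(2499 + 95)) - 1615/(6 + 2*16 + 4*(-36)) = 1554/(1/2594) - 1615/(6 + 32 - 144) = 1554/(1/2594) - 1615/(-106) = 1554*2594 - 1615*(-1/106) = 4031076 + 1615/106 = 427295671/106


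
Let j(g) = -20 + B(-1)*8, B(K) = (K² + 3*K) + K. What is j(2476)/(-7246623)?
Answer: 44/7246623 ≈ 6.0718e-6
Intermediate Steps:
B(K) = K² + 4*K
j(g) = -44 (j(g) = -20 - (4 - 1)*8 = -20 - 1*3*8 = -20 - 3*8 = -20 - 24 = -44)
j(2476)/(-7246623) = -44/(-7246623) = -44*(-1/7246623) = 44/7246623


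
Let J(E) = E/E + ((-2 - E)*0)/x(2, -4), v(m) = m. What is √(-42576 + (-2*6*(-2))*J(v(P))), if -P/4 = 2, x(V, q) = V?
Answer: 6*I*√1182 ≈ 206.28*I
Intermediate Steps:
P = -8 (P = -4*2 = -8)
J(E) = 1 (J(E) = E/E + ((-2 - E)*0)/2 = 1 + 0*(½) = 1 + 0 = 1)
√(-42576 + (-2*6*(-2))*J(v(P))) = √(-42576 + (-2*6*(-2))*1) = √(-42576 - 12*(-2)*1) = √(-42576 + 24*1) = √(-42576 + 24) = √(-42552) = 6*I*√1182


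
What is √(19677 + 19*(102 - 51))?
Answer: 3*√2294 ≈ 143.69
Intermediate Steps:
√(19677 + 19*(102 - 51)) = √(19677 + 19*51) = √(19677 + 969) = √20646 = 3*√2294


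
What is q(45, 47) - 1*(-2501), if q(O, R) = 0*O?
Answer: 2501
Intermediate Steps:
q(O, R) = 0
q(45, 47) - 1*(-2501) = 0 - 1*(-2501) = 0 + 2501 = 2501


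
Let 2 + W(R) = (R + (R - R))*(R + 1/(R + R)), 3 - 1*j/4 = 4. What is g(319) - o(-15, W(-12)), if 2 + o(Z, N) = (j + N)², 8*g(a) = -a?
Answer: -153761/8 ≈ -19220.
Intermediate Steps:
j = -4 (j = 12 - 4*4 = 12 - 16 = -4)
g(a) = -a/8 (g(a) = (-a)/8 = -a/8)
W(R) = -2 + R*(R + 1/(2*R)) (W(R) = -2 + (R + (R - R))*(R + 1/(R + R)) = -2 + (R + 0)*(R + 1/(2*R)) = -2 + R*(R + 1/(2*R)))
o(Z, N) = -2 + (-4 + N)²
g(319) - o(-15, W(-12)) = -⅛*319 - (-2 + (-4 + (-3/2 + (-12)²))²) = -319/8 - (-2 + (-4 + (-3/2 + 144))²) = -319/8 - (-2 + (-4 + 285/2)²) = -319/8 - (-2 + (277/2)²) = -319/8 - (-2 + 76729/4) = -319/8 - 1*76721/4 = -319/8 - 76721/4 = -153761/8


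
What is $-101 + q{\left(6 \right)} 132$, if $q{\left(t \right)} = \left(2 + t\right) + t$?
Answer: $1747$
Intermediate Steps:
$q{\left(t \right)} = 2 + 2 t$
$-101 + q{\left(6 \right)} 132 = -101 + \left(2 + 2 \cdot 6\right) 132 = -101 + \left(2 + 12\right) 132 = -101 + 14 \cdot 132 = -101 + 1848 = 1747$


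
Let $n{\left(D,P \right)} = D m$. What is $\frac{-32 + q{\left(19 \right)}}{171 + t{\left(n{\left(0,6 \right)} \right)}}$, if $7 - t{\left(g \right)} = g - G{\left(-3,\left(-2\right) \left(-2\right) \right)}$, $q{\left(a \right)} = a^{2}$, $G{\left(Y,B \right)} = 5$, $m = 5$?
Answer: $\frac{329}{183} \approx 1.7978$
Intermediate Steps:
$n{\left(D,P \right)} = 5 D$ ($n{\left(D,P \right)} = D 5 = 5 D$)
$t{\left(g \right)} = 12 - g$ ($t{\left(g \right)} = 7 - \left(g - 5\right) = 7 - \left(-5 + g\right) = 12 - g$)
$\frac{-32 + q{\left(19 \right)}}{171 + t{\left(n{\left(0,6 \right)} \right)}} = \frac{-32 + 19^{2}}{171 + \left(12 - 5 \cdot 0\right)} = \frac{-32 + 361}{171 + \left(12 - 0\right)} = \frac{329}{171 + \left(12 + 0\right)} = \frac{329}{171 + 12} = \frac{329}{183}$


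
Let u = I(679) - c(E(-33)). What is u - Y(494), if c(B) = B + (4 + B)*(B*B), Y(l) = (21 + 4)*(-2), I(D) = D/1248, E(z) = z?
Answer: 39517351/1248 ≈ 31665.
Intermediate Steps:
I(D) = D/1248 (I(D) = D*(1/1248) = D/1248)
Y(l) = -50 (Y(l) = 25*(-2) = -50)
c(B) = B + B²*(4 + B) (c(B) = B + (4 + B)*B² = B + B²*(4 + B))
u = 39454951/1248 (u = (1/1248)*679 - (-33)*(1 + (-33)² + 4*(-33)) = 679/1248 - (-33)*(1 + 1089 - 132) = 679/1248 - (-33)*958 = 679/1248 - 1*(-31614) = 679/1248 + 31614 = 39454951/1248 ≈ 31615.)
u - Y(494) = 39454951/1248 - 1*(-50) = 39454951/1248 + 50 = 39517351/1248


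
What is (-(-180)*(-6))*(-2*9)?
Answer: 19440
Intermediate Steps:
(-(-180)*(-6))*(-2*9) = -18*60*(-18) = -1080*(-18) = 19440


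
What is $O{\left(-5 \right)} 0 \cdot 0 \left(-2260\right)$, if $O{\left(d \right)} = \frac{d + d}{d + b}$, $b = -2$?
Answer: $0$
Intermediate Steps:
$O{\left(d \right)} = \frac{2 d}{-2 + d}$ ($O{\left(d \right)} = \frac{d + d}{d - 2} = \frac{2 d}{-2 + d}$)
$O{\left(-5 \right)} 0 \cdot 0 \left(-2260\right) = 2 \left(-5\right) \frac{1}{-2 - 5} \cdot 0 \cdot 0 \left(-2260\right) = 2 \left(-5\right) \frac{1}{-7} \cdot 0 \cdot 0 \left(-2260\right) = 2 \left(-5\right) \left(- \frac{1}{7}\right) 0 \cdot 0 \left(-2260\right) = \frac{10}{7} \cdot 0 \cdot 0 \left(-2260\right) = 0 \cdot 0 \left(-2260\right) = 0 \left(-2260\right) = 0$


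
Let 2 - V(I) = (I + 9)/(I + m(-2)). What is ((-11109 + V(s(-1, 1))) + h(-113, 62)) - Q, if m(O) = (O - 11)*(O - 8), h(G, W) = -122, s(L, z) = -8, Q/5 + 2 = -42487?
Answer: 24548351/122 ≈ 2.0122e+5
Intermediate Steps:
Q = -212445 (Q = -10 + 5*(-42487) = -10 - 212435 = -212445)
m(O) = (-11 + O)*(-8 + O)
V(I) = 2 - (9 + I)/(130 + I) (V(I) = 2 - (I + 9)/(I + (88 + (-2)² - 19*(-2))) = 2 - (9 + I)/(I + (88 + 4 + 38)) = 2 - (9 + I)/(I + 130) = 2 - (9 + I)/(130 + I))
((-11109 + V(s(-1, 1))) + h(-113, 62)) - Q = ((-11109 + (251 - 8)/(130 - 8)) - 122) - 1*(-212445) = ((-11109 + 243/122) - 122) + 212445 = (-1355055/122 - 122) + 212445 = -1369939/122 + 212445 = 24548351/122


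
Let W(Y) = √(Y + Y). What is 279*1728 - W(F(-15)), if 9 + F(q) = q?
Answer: 482112 - 4*I*√3 ≈ 4.8211e+5 - 6.9282*I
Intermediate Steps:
F(q) = -9 + q
W(Y) = √2*√Y (W(Y) = √(2*Y) = √2*√Y)
279*1728 - W(F(-15)) = 279*1728 - √2*√(-9 - 15) = 482112 - √2*√(-24) = 482112 - √2*2*I*√6 = 482112 - 4*I*√3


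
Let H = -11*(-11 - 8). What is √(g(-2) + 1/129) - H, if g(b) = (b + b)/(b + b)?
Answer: -209 + √16770/129 ≈ -208.00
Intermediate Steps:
g(b) = 1 (g(b) = (2*b)/((2*b)) = (2*b)*(1/(2*b)) = 1)
H = 209 (H = -11*(-19) = 209)
√(g(-2) + 1/129) - H = √(1 + 1/129) - 1*209 = √(1 + 1/129) - 209 = √(130/129) - 209 = √16770/129 - 209 = -209 + √16770/129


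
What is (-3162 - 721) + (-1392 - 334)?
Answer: -5609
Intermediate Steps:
(-3162 - 721) + (-1392 - 334) = -3883 - 1726 = -5609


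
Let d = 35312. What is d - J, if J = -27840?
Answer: 63152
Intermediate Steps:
d - J = 35312 - 1*(-27840) = 35312 + 27840 = 63152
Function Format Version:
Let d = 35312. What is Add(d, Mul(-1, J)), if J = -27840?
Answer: 63152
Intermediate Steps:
Add(d, Mul(-1, J)) = Add(35312, Mul(-1, -27840)) = Add(35312, 27840) = 63152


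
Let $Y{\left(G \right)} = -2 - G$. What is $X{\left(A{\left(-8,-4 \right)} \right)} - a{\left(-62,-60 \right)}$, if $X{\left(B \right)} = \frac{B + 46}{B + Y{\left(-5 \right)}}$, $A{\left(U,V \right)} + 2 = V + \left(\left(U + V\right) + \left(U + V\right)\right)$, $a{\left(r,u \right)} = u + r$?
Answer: $\frac{3278}{27} \approx 121.41$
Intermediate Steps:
$a{\left(r,u \right)} = r + u$
$A{\left(U,V \right)} = -2 + 2 U + 3 V$ ($A{\left(U,V \right)} = -2 + \left(V + \left(\left(U + V\right) + \left(U + V\right)\right)\right) = -2 + \left(V + \left(2 U + 2 V\right)\right) = -2 + \left(2 U + 3 V\right) = -2 + 2 U + 3 V$)
$X{\left(B \right)} = \frac{46 + B}{3 + B}$ ($X{\left(B \right)} = \frac{B + 46}{B - -3} = \frac{46 + B}{B + \left(-2 + 5\right)} = \frac{46 + B}{B + 3} = \frac{46 + B}{3 + B}$)
$X{\left(A{\left(-8,-4 \right)} \right)} - a{\left(-62,-60 \right)} = \frac{46 + \left(-2 + 2 \left(-8\right) + 3 \left(-4\right)\right)}{3 + \left(-2 + 2 \left(-8\right) + 3 \left(-4\right)\right)} - \left(-62 - 60\right) = \frac{46 - 30}{3 - 30} - -122 = \frac{46 - 30}{3 - 30} + 122 = \frac{1}{-27} \cdot 16 + 122 = \left(- \frac{1}{27}\right) 16 + 122 = - \frac{16}{27} + 122 = \frac{3278}{27}$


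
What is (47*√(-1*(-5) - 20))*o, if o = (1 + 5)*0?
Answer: 0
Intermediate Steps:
o = 0 (o = 6*0 = 0)
(47*√(-1*(-5) - 20))*o = (47*√(-1*(-5) - 20))*0 = (47*√(5 - 20))*0 = (47*√(-15))*0 = (47*(I*√15))*0 = (47*I*√15)*0 = 0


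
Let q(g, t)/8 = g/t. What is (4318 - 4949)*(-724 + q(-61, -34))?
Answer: 7612384/17 ≈ 4.4779e+5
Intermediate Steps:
q(g, t) = 8*g/t (q(g, t) = 8*(g/t) = 8*g/t)
(4318 - 4949)*(-724 + q(-61, -34)) = (4318 - 4949)*(-724 + 8*(-61)/(-34)) = -631*(-724 + 8*(-61)*(-1/34)) = -631*(-724 + 244/17) = -631*(-12064/17) = 7612384/17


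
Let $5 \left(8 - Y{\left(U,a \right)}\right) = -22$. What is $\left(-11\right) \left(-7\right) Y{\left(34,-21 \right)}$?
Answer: $\frac{4774}{5} \approx 954.8$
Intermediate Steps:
$Y{\left(U,a \right)} = \frac{62}{5}$ ($Y{\left(U,a \right)} = 8 - - \frac{22}{5} = 8 + \frac{22}{5} = \frac{62}{5}$)
$\left(-11\right) \left(-7\right) Y{\left(34,-21 \right)} = \left(-11\right) \left(-7\right) \frac{62}{5} = 77 \cdot \frac{62}{5} = \frac{4774}{5}$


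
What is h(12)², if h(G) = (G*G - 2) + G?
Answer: 23716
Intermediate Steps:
h(G) = -2 + G + G² (h(G) = (G² - 2) + G = (-2 + G²) + G = -2 + G + G²)
h(12)² = (-2 + 12 + 12²)² = (-2 + 12 + 144)² = 154² = 23716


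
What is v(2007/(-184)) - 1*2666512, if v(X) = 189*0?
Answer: -2666512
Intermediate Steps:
v(X) = 0
v(2007/(-184)) - 1*2666512 = 0 - 1*2666512 = 0 - 2666512 = -2666512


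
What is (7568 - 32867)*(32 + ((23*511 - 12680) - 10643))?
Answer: 291899862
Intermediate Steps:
(7568 - 32867)*(32 + ((23*511 - 12680) - 10643)) = -25299*(32 + ((11753 - 12680) - 10643)) = -25299*(32 + (-927 - 10643)) = -25299*(32 - 11570) = -25299*(-11538) = 291899862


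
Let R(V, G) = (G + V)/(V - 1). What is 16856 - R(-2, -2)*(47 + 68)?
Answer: 50108/3 ≈ 16703.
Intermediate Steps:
R(V, G) = (G + V)/(-1 + V)
16856 - R(-2, -2)*(47 + 68) = 16856 - (-2 - 2)/(-1 - 2)*(47 + 68) = 16856 - -4/(-3)*115 = 16856 - (-1/3*(-4))*115 = 16856 - 4*115/3 = 16856 - 1*460/3 = 16856 - 460/3 = 50108/3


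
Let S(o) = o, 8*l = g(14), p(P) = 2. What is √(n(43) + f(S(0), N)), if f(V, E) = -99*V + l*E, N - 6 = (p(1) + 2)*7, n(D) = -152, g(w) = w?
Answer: I*√370/2 ≈ 9.6177*I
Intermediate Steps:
N = 34 (N = 6 + (2 + 2)*7 = 6 + 4*7 = 6 + 28 = 34)
l = 7/4 (l = (⅛)*14 = 7/4 ≈ 1.7500)
f(V, E) = -99*V + 7*E/4
√(n(43) + f(S(0), N)) = √(-152 + (-99*0 + (7/4)*34)) = √(-152 + (0 + 119/2)) = √(-152 + 119/2) = √(-185/2) = I*√370/2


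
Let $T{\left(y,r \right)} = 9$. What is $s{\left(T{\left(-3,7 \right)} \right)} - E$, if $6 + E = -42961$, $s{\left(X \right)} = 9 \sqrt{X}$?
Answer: $42994$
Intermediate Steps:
$E = -42967$ ($E = -6 - 42961 = -42967$)
$s{\left(T{\left(-3,7 \right)} \right)} - E = 9 \sqrt{9} - -42967 = 9 \cdot 3 + 42967 = 27 + 42967 = 42994$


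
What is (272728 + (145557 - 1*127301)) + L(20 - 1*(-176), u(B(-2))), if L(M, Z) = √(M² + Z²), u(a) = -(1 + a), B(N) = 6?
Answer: 290984 + 7*√785 ≈ 2.9118e+5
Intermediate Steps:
u(a) = -1 - a
(272728 + (145557 - 1*127301)) + L(20 - 1*(-176), u(B(-2))) = (272728 + (145557 - 1*127301)) + √((20 - 1*(-176))² + (-1 - 1*6)²) = (272728 + (145557 - 127301)) + √((20 + 176)² + (-1 - 6)²) = (272728 + 18256) + √(196² + (-7)²) = 290984 + √(38416 + 49) = 290984 + √38465 = 290984 + 7*√785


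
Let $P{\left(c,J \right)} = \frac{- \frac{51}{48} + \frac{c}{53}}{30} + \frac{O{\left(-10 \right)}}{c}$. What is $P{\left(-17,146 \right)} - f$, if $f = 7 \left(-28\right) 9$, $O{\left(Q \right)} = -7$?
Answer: $\frac{254350953}{144160} \approx 1764.4$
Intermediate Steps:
$f = -1764$ ($f = \left(-196\right) 9 = -1764$)
$P{\left(c,J \right)} = - \frac{17}{480} - \frac{7}{c} + \frac{c}{1590}$ ($P{\left(c,J \right)} = \frac{- \frac{51}{48} + \frac{c}{53}}{30} - \frac{7}{c} = \left(\left(-51\right) \frac{1}{48} + c \frac{1}{53}\right) \frac{1}{30} - \frac{7}{c} = \left(- \frac{17}{16} + \frac{c}{53}\right) \frac{1}{30} - \frac{7}{c} = \left(- \frac{17}{480} + \frac{c}{1590}\right) - \frac{7}{c} = - \frac{17}{480} - \frac{7}{c} + \frac{c}{1590}$)
$P{\left(-17,146 \right)} - f = \left(- \frac{17}{480} - \frac{7}{-17} + \frac{1}{1590} \left(-17\right)\right) - -1764 = \left(- \frac{17}{480} - - \frac{7}{17} - \frac{17}{1590}\right) + 1764 = \left(- \frac{17}{480} + \frac{7}{17} - \frac{17}{1590}\right) + 1764 = \frac{52713}{144160} + 1764 = \frac{254350953}{144160}$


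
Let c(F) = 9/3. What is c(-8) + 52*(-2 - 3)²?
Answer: 1303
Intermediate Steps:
c(F) = 3 (c(F) = 9*(⅓) = 3)
c(-8) + 52*(-2 - 3)² = 3 + 52*(-2 - 3)² = 3 + 52*(-5)² = 3 + 52*25 = 3 + 1300 = 1303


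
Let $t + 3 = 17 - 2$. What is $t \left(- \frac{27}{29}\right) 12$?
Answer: $- \frac{3888}{29} \approx -134.07$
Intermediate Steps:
$t = 12$ ($t = -3 + \left(17 - 2\right) = -3 + 15 = 12$)
$t \left(- \frac{27}{29}\right) 12 = 12 \left(- \frac{27}{29}\right) 12 = \left(- \frac{324}{29}\right) 12 = - \frac{3888}{29}$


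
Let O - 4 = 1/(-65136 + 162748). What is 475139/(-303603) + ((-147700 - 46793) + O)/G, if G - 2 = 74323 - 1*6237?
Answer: -2973870231551995/672602678833056 ≈ -4.4214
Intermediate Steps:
G = 68088 (G = 2 + (74323 - 1*6237) = 2 + (74323 - 6237) = 2 + 68086 = 68088)
O = 390449/97612 (O = 4 + 1/(-65136 + 162748) = 4 + 1/97612 = 390449/97612 ≈ 4.0000)
475139/(-303603) + ((-147700 - 46793) + O)/G = 475139/(-303603) + ((-147700 - 46793) + 390449/97612)/68088 = 475139*(-1/303603) + (-194493 + 390449/97612)*(1/68088) = -475139/303603 - 18984460267/97612*1/68088 = -475139/303603 - 18984460267/6646205856 = -2973870231551995/672602678833056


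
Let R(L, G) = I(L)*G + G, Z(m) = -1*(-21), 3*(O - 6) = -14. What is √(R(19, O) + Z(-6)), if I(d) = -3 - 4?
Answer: √13 ≈ 3.6056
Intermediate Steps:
O = 4/3 (O = 6 + (⅓)*(-14) = 6 - 14/3 = 4/3 ≈ 1.3333)
Z(m) = 21
I(d) = -7
R(L, G) = -6*G (R(L, G) = -7*G + G = -6*G)
√(R(19, O) + Z(-6)) = √(-6*4/3 + 21) = √(-8 + 21) = √13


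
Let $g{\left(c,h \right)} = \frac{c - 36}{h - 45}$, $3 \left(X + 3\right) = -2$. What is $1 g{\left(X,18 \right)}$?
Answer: $\frac{119}{81} \approx 1.4691$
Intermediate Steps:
$X = - \frac{11}{3}$ ($X = -3 + \frac{1}{3} \left(-2\right) = -3 - \frac{2}{3} = - \frac{11}{3} \approx -3.6667$)
$g{\left(c,h \right)} = \frac{-36 + c}{-45 + h}$
$1 g{\left(X,18 \right)} = 1 \frac{-36 - \frac{11}{3}}{-45 + 18} = 1 \frac{1}{-27} \left(- \frac{119}{3}\right) = 1 \left(\left(- \frac{1}{27}\right) \left(- \frac{119}{3}\right)\right) = 1 \cdot \frac{119}{81} = \frac{119}{81}$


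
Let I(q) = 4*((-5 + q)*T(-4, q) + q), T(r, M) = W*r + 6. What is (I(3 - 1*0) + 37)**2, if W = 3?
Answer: 9409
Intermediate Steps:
T(r, M) = 6 + 3*r (T(r, M) = 3*r + 6 = 6 + 3*r)
I(q) = 120 - 20*q (I(q) = 4*((-5 + q)*(6 + 3*(-4)) + q) = 4*((-5 + q)*(6 - 12) + q) = 4*((-5 + q)*(-6) + q) = 4*((30 - 6*q) + q) = 4*(30 - 5*q) = 120 - 20*q)
(I(3 - 1*0) + 37)**2 = ((120 - 20*(3 - 1*0)) + 37)**2 = ((120 - 20*(3 + 0)) + 37)**2 = ((120 - 20*3) + 37)**2 = ((120 - 60) + 37)**2 = (60 + 37)**2 = 97**2 = 9409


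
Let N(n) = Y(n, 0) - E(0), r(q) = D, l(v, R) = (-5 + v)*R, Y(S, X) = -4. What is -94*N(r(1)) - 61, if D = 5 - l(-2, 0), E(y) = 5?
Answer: 785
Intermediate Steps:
l(v, R) = R*(-5 + v)
D = 5 (D = 5 - 0*(-5 - 2) = 5 - 0*(-7) = 5 - 1*0 = 5 + 0 = 5)
r(q) = 5
N(n) = -9 (N(n) = -4 - 1*5 = -4 - 5 = -9)
-94*N(r(1)) - 61 = -94*(-9) - 61 = 846 - 61 = 785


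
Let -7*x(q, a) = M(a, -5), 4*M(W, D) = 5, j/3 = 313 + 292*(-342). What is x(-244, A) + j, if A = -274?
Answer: -8362289/28 ≈ -2.9865e+5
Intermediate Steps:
j = -298653 (j = 3*(313 + 292*(-342)) = 3*(313 - 99864) = 3*(-99551) = -298653)
M(W, D) = 5/4 (M(W, D) = (1/4)*5 = 5/4)
x(q, a) = -5/28 (x(q, a) = -1/7*5/4 = -5/28)
x(-244, A) + j = -5/28 - 298653 = -8362289/28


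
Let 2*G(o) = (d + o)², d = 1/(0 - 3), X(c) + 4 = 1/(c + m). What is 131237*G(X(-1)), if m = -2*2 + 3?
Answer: 110370317/72 ≈ 1.5329e+6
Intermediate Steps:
m = -1 (m = -4 + 3 = -1)
X(c) = -4 + 1/(-1 + c) (X(c) = -4 + 1/(c - 1) = -4 + 1/(-1 + c))
d = -⅓ (d = 1/(-3) = -⅓ ≈ -0.33333)
G(o) = (-⅓ + o)²/2
131237*G(X(-1)) = 131237*((-1 + 3*((5 - 4*(-1))/(-1 - 1)))²/18) = 131237*((-1 + 3*((5 + 4)/(-2)))²/18) = 131237*((-1 + 3*(-½*9))²/18) = 131237*((-1 + 3*(-9/2))²/18) = 131237*((-1 - 27/2)²/18) = 131237*((-29/2)²/18) = 131237*((1/18)*(841/4)) = 131237*(841/72) = 110370317/72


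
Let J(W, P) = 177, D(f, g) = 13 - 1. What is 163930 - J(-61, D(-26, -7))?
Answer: 163753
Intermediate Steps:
D(f, g) = 12
163930 - J(-61, D(-26, -7)) = 163930 - 1*177 = 163930 - 177 = 163753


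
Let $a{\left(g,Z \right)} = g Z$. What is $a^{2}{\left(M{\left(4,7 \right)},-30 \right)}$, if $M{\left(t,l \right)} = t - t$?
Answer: $0$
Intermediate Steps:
$M{\left(t,l \right)} = 0$
$a{\left(g,Z \right)} = Z g$
$a^{2}{\left(M{\left(4,7 \right)},-30 \right)} = \left(\left(-30\right) 0\right)^{2} = 0^{2} = 0$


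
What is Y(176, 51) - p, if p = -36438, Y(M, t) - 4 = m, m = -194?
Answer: 36248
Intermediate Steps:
Y(M, t) = -190 (Y(M, t) = 4 - 194 = -190)
Y(176, 51) - p = -190 - 1*(-36438) = -190 + 36438 = 36248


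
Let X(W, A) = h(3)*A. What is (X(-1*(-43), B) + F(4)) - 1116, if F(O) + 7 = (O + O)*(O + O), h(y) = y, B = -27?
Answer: -1140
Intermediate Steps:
X(W, A) = 3*A
F(O) = -7 + 4*O² (F(O) = -7 + (O + O)*(O + O) = -7 + (2*O)*(2*O) = -7 + 4*O²)
(X(-1*(-43), B) + F(4)) - 1116 = (3*(-27) + (-7 + 4*4²)) - 1116 = (-81 + (-7 + 4*16)) - 1116 = (-81 + (-7 + 64)) - 1116 = (-81 + 57) - 1116 = -24 - 1116 = -1140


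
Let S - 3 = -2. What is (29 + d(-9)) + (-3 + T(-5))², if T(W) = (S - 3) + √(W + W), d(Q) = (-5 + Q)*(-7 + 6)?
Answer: 58 - 10*I*√10 ≈ 58.0 - 31.623*I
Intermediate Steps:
S = 1 (S = 3 - 2 = 1)
d(Q) = 5 - Q (d(Q) = (-5 + Q)*(-1) = 5 - Q)
T(W) = -2 + √2*√W (T(W) = (1 - 3) + √(W + W) = -2 + √(2*W) = -2 + √2*√W)
(29 + d(-9)) + (-3 + T(-5))² = (29 + (5 - 1*(-9))) + (-3 + (-2 + √2*√(-5)))² = (29 + (5 + 9)) + (-3 + (-2 + √2*(I*√5)))² = (29 + 14) + (-3 + (-2 + I*√10))² = 43 + (-5 + I*√10)²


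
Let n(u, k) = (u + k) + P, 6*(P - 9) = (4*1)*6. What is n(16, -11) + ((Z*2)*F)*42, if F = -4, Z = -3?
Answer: 1026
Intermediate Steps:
P = 13 (P = 9 + ((4*1)*6)/6 = 9 + (4*6)/6 = 9 + (⅙)*24 = 9 + 4 = 13)
n(u, k) = 13 + k + u (n(u, k) = (u + k) + 13 = (k + u) + 13 = 13 + k + u)
n(16, -11) + ((Z*2)*F)*42 = (13 - 11 + 16) + (-3*2*(-4))*42 = 18 - 6*(-4)*42 = 18 + 24*42 = 18 + 1008 = 1026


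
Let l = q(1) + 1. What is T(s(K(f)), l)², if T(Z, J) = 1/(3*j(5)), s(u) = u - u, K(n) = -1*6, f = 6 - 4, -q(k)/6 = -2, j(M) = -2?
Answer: 1/36 ≈ 0.027778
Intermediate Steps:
q(k) = 12 (q(k) = -6*(-2) = 12)
f = 2
K(n) = -6
s(u) = 0
l = 13 (l = 12 + 1 = 13)
T(Z, J) = -⅙ (T(Z, J) = 1/(3*(-2)) = (⅓)*(-½) = -⅙)
T(s(K(f)), l)² = (-⅙)² = 1/36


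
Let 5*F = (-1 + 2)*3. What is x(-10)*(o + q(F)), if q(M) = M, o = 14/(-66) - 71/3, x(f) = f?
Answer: 7682/33 ≈ 232.79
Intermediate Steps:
F = ⅗ (F = ((-1 + 2)*3)/5 = (1*3)/5 = (⅕)*3 = ⅗ ≈ 0.60000)
o = -788/33 (o = 14*(-1/66) - 71*⅓ = -7/33 - 71/3 = -788/33 ≈ -23.879)
x(-10)*(o + q(F)) = -10*(-788/33 + ⅗) = -10*(-3841/165) = 7682/33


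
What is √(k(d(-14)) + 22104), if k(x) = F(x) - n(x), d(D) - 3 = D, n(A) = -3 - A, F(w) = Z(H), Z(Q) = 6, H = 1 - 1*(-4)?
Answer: √22102 ≈ 148.67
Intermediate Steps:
H = 5 (H = 1 + 4 = 5)
F(w) = 6
d(D) = 3 + D
k(x) = 9 + x (k(x) = 6 - (-3 - x) = 6 + (3 + x) = 9 + x)
√(k(d(-14)) + 22104) = √((9 + (3 - 14)) + 22104) = √((9 - 11) + 22104) = √(-2 + 22104) = √22102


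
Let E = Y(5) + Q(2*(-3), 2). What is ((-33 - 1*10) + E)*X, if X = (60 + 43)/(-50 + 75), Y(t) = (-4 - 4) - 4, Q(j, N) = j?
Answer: -6283/25 ≈ -251.32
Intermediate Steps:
Y(t) = -12 (Y(t) = -8 - 4 = -12)
X = 103/25 ≈ 4.1200
E = -18 (E = -12 + 2*(-3) = -12 - 6 = -18)
((-33 - 1*10) + E)*X = ((-33 - 1*10) - 18)*(103/25) = ((-33 - 10) - 18)*(103/25) = (-43 - 18)*(103/25) = -61*103/25 = -6283/25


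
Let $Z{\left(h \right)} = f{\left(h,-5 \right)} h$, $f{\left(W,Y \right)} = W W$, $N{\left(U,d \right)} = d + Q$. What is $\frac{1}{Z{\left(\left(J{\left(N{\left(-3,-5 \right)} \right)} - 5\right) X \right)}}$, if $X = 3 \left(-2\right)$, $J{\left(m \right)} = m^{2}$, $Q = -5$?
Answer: $- \frac{1}{185193000} \approx -5.3998 \cdot 10^{-9}$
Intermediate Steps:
$N{\left(U,d \right)} = -5 + d$ ($N{\left(U,d \right)} = d - 5 = -5 + d$)
$f{\left(W,Y \right)} = W^{2}$
$X = -6$
$Z{\left(h \right)} = h^{3}$ ($Z{\left(h \right)} = h^{2} h = h^{3}$)
$\frac{1}{Z{\left(\left(J{\left(N{\left(-3,-5 \right)} \right)} - 5\right) X \right)}} = \frac{1}{\left(\left(\left(-5 - 5\right)^{2} - 5\right) \left(-6\right)\right)^{3}} = \frac{1}{\left(\left(\left(-10\right)^{2} - 5\right) \left(-6\right)\right)^{3}} = \frac{1}{\left(\left(100 - 5\right) \left(-6\right)\right)^{3}} = \frac{1}{\left(95 \left(-6\right)\right)^{3}} = \frac{1}{\left(-570\right)^{3}} = \frac{1}{-185193000} = - \frac{1}{185193000}$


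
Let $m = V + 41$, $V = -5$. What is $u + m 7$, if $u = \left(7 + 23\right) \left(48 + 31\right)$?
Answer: $2622$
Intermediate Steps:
$m = 36$ ($m = -5 + 41 = 36$)
$u = 2370$ ($u = 30 \cdot 79 = 2370$)
$u + m 7 = 2370 + 36 \cdot 7 = 2370 + 252 = 2622$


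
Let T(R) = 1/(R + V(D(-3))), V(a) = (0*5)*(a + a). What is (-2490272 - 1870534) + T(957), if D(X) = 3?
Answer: -4173291341/957 ≈ -4.3608e+6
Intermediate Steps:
V(a) = 0 (V(a) = 0*(2*a) = 0)
T(R) = 1/R (T(R) = 1/(R + 0) = 1/R)
(-2490272 - 1870534) + T(957) = (-2490272 - 1870534) + 1/957 = -4360806 + 1/957 = -4173291341/957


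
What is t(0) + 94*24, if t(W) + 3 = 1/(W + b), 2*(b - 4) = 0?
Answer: 9013/4 ≈ 2253.3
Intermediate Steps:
b = 4 (b = 4 + (1/2)*0 = 4 + 0 = 4)
t(W) = -3 + 1/(4 + W) (t(W) = -3 + 1/(W + 4) = -3 + 1/(4 + W))
t(0) + 94*24 = (-11 - 3*0)/(4 + 0) + 94*24 = (-11 + 0)/4 + 2256 = (1/4)*(-11) + 2256 = -11/4 + 2256 = 9013/4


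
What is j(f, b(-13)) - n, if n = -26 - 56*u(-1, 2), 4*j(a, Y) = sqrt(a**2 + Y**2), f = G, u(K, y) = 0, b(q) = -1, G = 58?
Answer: 26 + sqrt(3365)/4 ≈ 40.502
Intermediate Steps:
f = 58
j(a, Y) = sqrt(Y**2 + a**2)/4 (j(a, Y) = sqrt(a**2 + Y**2)/4 = sqrt(Y**2 + a**2)/4)
n = -26 (n = -26 - 56*0 = -26 + 0 = -26)
j(f, b(-13)) - n = sqrt((-1)**2 + 58**2)/4 - 1*(-26) = sqrt(1 + 3364)/4 + 26 = sqrt(3365)/4 + 26 = 26 + sqrt(3365)/4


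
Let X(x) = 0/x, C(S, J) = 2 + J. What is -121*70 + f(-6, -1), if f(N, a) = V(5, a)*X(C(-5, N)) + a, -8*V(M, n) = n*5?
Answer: -8471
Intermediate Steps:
V(M, n) = -5*n/8 (V(M, n) = -n*5/8 = -5*n/8)
X(x) = 0
f(N, a) = a (f(N, a) = -5*a/8*0 + a = 0 + a = a)
-121*70 + f(-6, -1) = -121*70 - 1 = -8470 - 1 = -8471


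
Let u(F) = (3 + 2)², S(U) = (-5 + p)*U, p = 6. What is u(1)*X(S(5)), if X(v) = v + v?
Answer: 250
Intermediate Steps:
S(U) = U (S(U) = (-5 + 6)*U = 1*U = U)
u(F) = 25 (u(F) = 5² = 25)
X(v) = 2*v
u(1)*X(S(5)) = 25*(2*5) = 25*10 = 250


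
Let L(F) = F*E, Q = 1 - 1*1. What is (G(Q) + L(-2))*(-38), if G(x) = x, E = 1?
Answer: 76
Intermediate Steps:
Q = 0 (Q = 1 - 1 = 0)
L(F) = F (L(F) = F*1 = F)
(G(Q) + L(-2))*(-38) = (0 - 2)*(-38) = -2*(-38) = 76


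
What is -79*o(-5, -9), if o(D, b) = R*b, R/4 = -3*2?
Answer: -17064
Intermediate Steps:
R = -24 (R = 4*(-3*2) = 4*(-6) = -24)
o(D, b) = -24*b
-79*o(-5, -9) = -(-1896)*(-9) = -79*216 = -17064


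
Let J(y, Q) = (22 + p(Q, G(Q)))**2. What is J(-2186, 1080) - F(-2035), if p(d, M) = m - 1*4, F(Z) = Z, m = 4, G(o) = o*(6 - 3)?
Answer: 2519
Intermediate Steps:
G(o) = 3*o (G(o) = o*3 = 3*o)
p(d, M) = 0 (p(d, M) = 4 - 1*4 = 4 - 4 = 0)
J(y, Q) = 484 (J(y, Q) = (22 + 0)**2 = 22**2 = 484)
J(-2186, 1080) - F(-2035) = 484 - 1*(-2035) = 484 + 2035 = 2519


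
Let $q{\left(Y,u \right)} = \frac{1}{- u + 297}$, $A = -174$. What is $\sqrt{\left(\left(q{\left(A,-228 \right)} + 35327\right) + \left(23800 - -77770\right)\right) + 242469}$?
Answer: $\frac{\sqrt{4182510171}}{105} \approx 615.93$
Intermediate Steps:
$q{\left(Y,u \right)} = \frac{1}{297 - u}$
$\sqrt{\left(\left(q{\left(A,-228 \right)} + 35327\right) + \left(23800 - -77770\right)\right) + 242469} = \sqrt{\left(\left(- \frac{1}{-297 - 228} + 35327\right) + \left(23800 - -77770\right)\right) + 242469} = \sqrt{\left(\left(- \frac{1}{-525} + 35327\right) + \left(23800 + 77770\right)\right) + 242469} = \sqrt{\left(\left(\left(-1\right) \left(- \frac{1}{525}\right) + 35327\right) + 101570\right) + 242469} = \sqrt{\left(\left(\frac{1}{525} + 35327\right) + 101570\right) + 242469} = \sqrt{\left(\frac{18546676}{525} + 101570\right) + 242469} = \sqrt{\frac{71870926}{525} + 242469} = \sqrt{\frac{199167151}{525}} = \frac{\sqrt{4182510171}}{105}$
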